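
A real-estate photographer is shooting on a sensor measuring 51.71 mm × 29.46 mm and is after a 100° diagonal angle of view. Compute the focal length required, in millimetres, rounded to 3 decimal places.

24.969 mm

Sensor diagonal = √(51.71² + 29.46²) = √3541.8157 ≈ 59.5132 mm.
From α = 2·arctan(d/2f) we get f = d / (2·tan(α/2)).
With d = 59.5132 mm and α/2 = 50°, tan(α/2) ≈ 1.19175, so f ≈ 59.5132 / 2.38351 ≈ 24.9687 mm.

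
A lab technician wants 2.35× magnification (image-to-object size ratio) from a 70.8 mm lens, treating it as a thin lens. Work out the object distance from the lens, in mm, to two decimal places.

100.93 mm

With m = dᵢ/dₒ and 1/f = 1/dₒ + 1/dᵢ, substituting dᵢ = m·dₒ gives 1/f = (1 + 1/m)/dₒ, hence dₒ = f·(1 + 1/m).
dₒ = 70.8 × (1 + 1/2.35) = 70.8 × 1.42553 ≈ 100.928 mm.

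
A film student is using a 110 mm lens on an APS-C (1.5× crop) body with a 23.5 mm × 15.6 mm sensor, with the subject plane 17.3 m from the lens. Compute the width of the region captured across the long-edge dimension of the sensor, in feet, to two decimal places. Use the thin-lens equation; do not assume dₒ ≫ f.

dₒ: 17.3 m = 17300 mm.
Similar triangles through the lens centre give W/dₒ = w/dᵢ; with 1/f = 1/dₒ + 1/dᵢ this gives W = w·(dₒ − f)/f.
W = 23.5 mm × (17300 − 110) / 110 = 23.5 × 156.2727 ≈ 3672.409 mm = 3672.409/304.8 ft = 12.0486 ft.

12.05 ft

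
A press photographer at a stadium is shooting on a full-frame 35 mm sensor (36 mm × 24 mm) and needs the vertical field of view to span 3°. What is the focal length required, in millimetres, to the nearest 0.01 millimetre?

458.26 mm

From α = 2·arctan(h/2f) we get f = h / (2·tan(α/2)).
With h = 24 mm and α/2 = 1.5°, tan(α/2) ≈ 0.02619, so f ≈ 24 / 0.05237 ≈ 458.2615 mm.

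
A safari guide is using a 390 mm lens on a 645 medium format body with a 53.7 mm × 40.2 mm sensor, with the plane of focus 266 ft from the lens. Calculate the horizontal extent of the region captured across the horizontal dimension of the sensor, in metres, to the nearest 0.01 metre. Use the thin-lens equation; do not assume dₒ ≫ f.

dₒ: 266 ft × 304.8 mm/ft = 81076.80 mm.
Similar triangles through the lens centre give W/dₒ = w/dᵢ; with 1/f = 1/dₒ + 1/dᵢ this gives W = w·(dₒ − f)/f.
W = 53.7 mm × (81076.8 − 390) / 390 = 53.7 × 206.8892 ≈ 11109.951 mm = 11.11 m.

11.11 m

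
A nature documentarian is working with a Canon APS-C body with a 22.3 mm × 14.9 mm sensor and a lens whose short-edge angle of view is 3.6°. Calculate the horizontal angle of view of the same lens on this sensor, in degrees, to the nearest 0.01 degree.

5.39°

From the short-edge AOV: f = 14.9 / (2·tan(1.8°)) = 14.9 / 0.06285 ≈ 237.0628 mm.
Horizontal AOV = 2·arctan(22.3 / (2 × 237.0628)) = 2·arctan(0.04703) ≈ 5.3857°.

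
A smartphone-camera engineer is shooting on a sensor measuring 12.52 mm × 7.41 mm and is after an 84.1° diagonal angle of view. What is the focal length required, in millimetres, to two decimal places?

Sensor diagonal = √(12.52² + 7.41²) = √211.6585 ≈ 14.5485 mm.
From α = 2·arctan(d/2f) we get f = d / (2·tan(α/2)).
With d = 14.5485 mm and α/2 = 42.05°, tan(α/2) ≈ 0.90199, so f ≈ 14.5485 / 1.80397 ≈ 8.0647 mm.

8.06 mm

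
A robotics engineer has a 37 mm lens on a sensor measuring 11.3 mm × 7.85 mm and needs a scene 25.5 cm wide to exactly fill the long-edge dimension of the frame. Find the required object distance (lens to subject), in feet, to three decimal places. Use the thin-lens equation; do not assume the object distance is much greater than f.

2.861 ft

W: 25.5 cm = 255 mm.
Magnification m = w/W = dᵢ/dₒ; combined with 1/f = 1/dₒ + 1/dᵢ this gives dₒ = f·(1 + W/w).
dₒ = 37 mm × (1 + 255/11.3) = 37 × 23.5664 ≈ 871.956 mm = 871.956/304.8 ft = 2.86075 ft.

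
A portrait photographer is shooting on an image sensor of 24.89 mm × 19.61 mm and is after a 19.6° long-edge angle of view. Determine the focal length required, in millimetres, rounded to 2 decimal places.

72.05 mm

From α = 2·arctan(w/2f) we get f = w / (2·tan(α/2)).
With w = 24.89 mm and α/2 = 9.8°, tan(α/2) ≈ 0.17273, so f ≈ 24.89 / 0.34546 ≈ 72.0489 mm.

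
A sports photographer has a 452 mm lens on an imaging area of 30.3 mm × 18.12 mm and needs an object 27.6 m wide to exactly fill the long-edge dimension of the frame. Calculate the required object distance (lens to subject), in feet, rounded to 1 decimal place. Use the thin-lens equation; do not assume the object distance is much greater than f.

1352.3 ft

W: 27.6 m = 27600 mm.
Magnification m = w/W = dᵢ/dₒ; combined with 1/f = 1/dₒ + 1/dᵢ this gives dₒ = f·(1 + W/w).
dₒ = 452 mm × (1 + 27600/30.3) = 452 × 911.8911 ≈ 412174.772 mm = 412174.772/304.8 ft = 1352.28 ft.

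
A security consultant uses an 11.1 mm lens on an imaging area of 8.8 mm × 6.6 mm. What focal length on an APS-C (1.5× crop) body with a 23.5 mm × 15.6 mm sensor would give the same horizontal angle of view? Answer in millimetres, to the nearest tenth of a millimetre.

29.6 mm

Equal angle of view means equal width/f ratio, so f₂ = f₁ · (width₂/width₁) = 11.1 × 23.5/8.8.
f₂ = 11.1 × 2.67045 ≈ 29.642 mm.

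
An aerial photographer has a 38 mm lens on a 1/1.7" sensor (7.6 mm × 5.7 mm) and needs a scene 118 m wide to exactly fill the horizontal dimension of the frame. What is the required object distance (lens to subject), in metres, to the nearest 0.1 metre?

590.0 m

W: 118 m = 118000 mm.
Magnification m = w/W = dᵢ/dₒ; combined with 1/f = 1/dₒ + 1/dᵢ this gives dₒ = f·(1 + W/w).
dₒ = 38 mm × (1 + 118000/7.6) = 38 × 15527.3158 ≈ 590038.000 mm = 590.038 m.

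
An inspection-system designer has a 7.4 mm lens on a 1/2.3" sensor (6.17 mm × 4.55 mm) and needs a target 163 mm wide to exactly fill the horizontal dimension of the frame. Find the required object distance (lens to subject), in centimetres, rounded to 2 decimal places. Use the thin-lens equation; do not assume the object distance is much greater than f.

20.29 cm

Magnification m = w/W = dᵢ/dₒ; combined with 1/f = 1/dₒ + 1/dᵢ this gives dₒ = f·(1 + W/w).
dₒ = 7.4 mm × (1 + 163/6.17) = 7.4 × 27.4182 ≈ 202.894 mm = 20.2894 cm.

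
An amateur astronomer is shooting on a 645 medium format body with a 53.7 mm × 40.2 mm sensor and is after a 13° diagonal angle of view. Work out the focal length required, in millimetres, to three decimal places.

Sensor diagonal = √(53.7² + 40.2²) = √4499.7300 ≈ 67.0800 mm.
From α = 2·arctan(d/2f) we get f = d / (2·tan(α/2)).
With d = 67.0800 mm and α/2 = 6.5°, tan(α/2) ≈ 0.11394, so f ≈ 67.0800 / 0.22787 ≈ 294.3769 mm.

294.377 mm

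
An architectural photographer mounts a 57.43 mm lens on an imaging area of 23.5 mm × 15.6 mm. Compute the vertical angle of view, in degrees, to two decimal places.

Angle of view α = 2·arctan(h/2f) with h = 15.6 mm and f = 57.43 mm.
h/2f = 0.13582; arctan(0.13582) ≈ 7.7344°, so α ≈ 15.4689°.

15.47°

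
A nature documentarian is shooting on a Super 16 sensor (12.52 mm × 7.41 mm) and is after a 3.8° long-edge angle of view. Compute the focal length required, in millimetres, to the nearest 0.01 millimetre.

From α = 2·arctan(w/2f) we get f = w / (2·tan(α/2)).
With w = 12.52 mm and α/2 = 1.9°, tan(α/2) ≈ 0.03317, so f ≈ 12.52 / 0.06635 ≈ 188.7053 mm.

188.71 mm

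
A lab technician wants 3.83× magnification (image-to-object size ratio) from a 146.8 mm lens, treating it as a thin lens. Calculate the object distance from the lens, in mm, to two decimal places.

185.13 mm

With m = dᵢ/dₒ and 1/f = 1/dₒ + 1/dᵢ, substituting dᵢ = m·dₒ gives 1/f = (1 + 1/m)/dₒ, hence dₒ = f·(1 + 1/m).
dₒ = 146.8 × (1 + 1/3.83) = 146.8 × 1.26110 ≈ 185.129 mm.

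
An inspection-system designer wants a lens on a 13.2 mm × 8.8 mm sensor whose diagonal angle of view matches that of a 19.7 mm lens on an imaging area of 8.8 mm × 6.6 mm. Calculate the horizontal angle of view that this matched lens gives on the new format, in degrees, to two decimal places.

Sensor diagonal = √(8.8² + 6.6²) = √121.0000 ≈ 11.0000 mm.
Sensor diagonal = √(13.2² + 8.8²) = √251.6800 ≈ 15.8644 mm.
Equal diagonal AOV ⇒ f₂ = f₁ · 15.8644/11.0000 = 19.7 × 1.44222 ≈ 28.4117 mm.
Horizontal AOV on the new format = 2·arctan(13.2 / (2 × 28.4117)) = 2·arctan(0.23230) ≈ 26.1555°.

26.16°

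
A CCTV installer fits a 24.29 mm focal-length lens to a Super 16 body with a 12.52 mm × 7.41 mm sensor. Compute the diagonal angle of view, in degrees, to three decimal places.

33.343°

Sensor diagonal = √(12.52² + 7.41²) = √211.6585 ≈ 14.5485 mm.
Angle of view α = 2·arctan(d/2f) with d = 14.5485 mm and f = 24.29 mm.
d/2f = 0.29947; arctan(0.29947) ≈ 16.6716°, so α ≈ 33.3433°.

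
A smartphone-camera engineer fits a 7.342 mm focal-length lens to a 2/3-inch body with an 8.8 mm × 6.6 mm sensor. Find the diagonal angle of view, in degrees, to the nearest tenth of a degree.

Sensor diagonal = √(8.8² + 6.6²) = √121.0000 ≈ 11.0000 mm.
Angle of view α = 2·arctan(d/2f) with d = 11.0000 mm and f = 7.342 mm.
d/2f = 0.74911; arctan(0.74911) ≈ 36.8374°, so α ≈ 73.6748°.

73.7°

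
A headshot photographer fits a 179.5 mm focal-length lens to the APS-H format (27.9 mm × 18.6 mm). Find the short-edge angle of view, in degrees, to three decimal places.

Angle of view α = 2·arctan(h/2f) with h = 18.6 mm and f = 179.5 mm.
h/2f = 0.05181; arctan(0.05181) ≈ 2.9659°, so α ≈ 5.9318°.

5.932°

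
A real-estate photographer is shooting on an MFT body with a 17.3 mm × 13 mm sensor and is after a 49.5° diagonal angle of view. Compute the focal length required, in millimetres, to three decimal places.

23.470 mm

Sensor diagonal = √(17.3² + 13²) = √468.2900 ≈ 21.6400 mm.
From α = 2·arctan(d/2f) we get f = d / (2·tan(α/2)).
With d = 21.6400 mm and α/2 = 24.75°, tan(α/2) ≈ 0.46101, so f ≈ 21.6400 / 0.92201 ≈ 23.4704 mm.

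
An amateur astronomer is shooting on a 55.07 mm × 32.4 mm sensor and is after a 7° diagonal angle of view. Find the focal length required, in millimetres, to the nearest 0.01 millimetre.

522.33 mm

Sensor diagonal = √(55.07² + 32.4²) = √4082.4649 ≈ 63.8942 mm.
From α = 2·arctan(d/2f) we get f = d / (2·tan(α/2)).
With d = 63.8942 mm and α/2 = 3.5°, tan(α/2) ≈ 0.06116, so f ≈ 63.8942 / 0.12233 ≈ 522.3302 mm.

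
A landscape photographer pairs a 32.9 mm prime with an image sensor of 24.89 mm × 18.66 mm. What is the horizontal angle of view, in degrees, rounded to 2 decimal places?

Angle of view α = 2·arctan(w/2f) with w = 24.89 mm and f = 32.9 mm.
w/2f = 0.37827; arctan(0.37827) ≈ 20.7200°, so α ≈ 41.4400°.

41.44°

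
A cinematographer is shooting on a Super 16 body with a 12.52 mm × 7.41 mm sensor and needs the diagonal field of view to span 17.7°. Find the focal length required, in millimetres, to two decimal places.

Sensor diagonal = √(12.52² + 7.41²) = √211.6585 ≈ 14.5485 mm.
From α = 2·arctan(d/2f) we get f = d / (2·tan(α/2)).
With d = 14.5485 mm and α/2 = 8.85°, tan(α/2) ≈ 0.15570, so f ≈ 14.5485 / 0.31140 ≈ 46.7191 mm.

46.72 mm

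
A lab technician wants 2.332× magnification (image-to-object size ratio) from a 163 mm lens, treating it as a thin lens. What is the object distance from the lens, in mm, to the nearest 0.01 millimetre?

With m = dᵢ/dₒ and 1/f = 1/dₒ + 1/dᵢ, substituting dᵢ = m·dₒ gives 1/f = (1 + 1/m)/dₒ, hence dₒ = f·(1 + 1/m).
dₒ = 163 × (1 + 1/2.332) = 163 × 1.42882 ≈ 232.897 mm.

232.90 mm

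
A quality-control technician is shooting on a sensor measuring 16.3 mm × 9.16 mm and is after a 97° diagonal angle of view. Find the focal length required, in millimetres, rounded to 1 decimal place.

Sensor diagonal = √(16.3² + 9.16²) = √349.5956 ≈ 18.6975 mm.
From α = 2·arctan(d/2f) we get f = d / (2·tan(α/2)).
With d = 18.6975 mm and α/2 = 48.5°, tan(α/2) ≈ 1.13029, so f ≈ 18.6975 / 2.26059 ≈ 8.2711 mm.

8.3 mm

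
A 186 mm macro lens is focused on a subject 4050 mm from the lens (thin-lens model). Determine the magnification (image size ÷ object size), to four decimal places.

0.0481×

Thin lens: 1/f = 1/dₒ + 1/dᵢ → 1/dᵢ = 1/186 − 1/4050 = 0.0051294 mm⁻¹, so dᵢ ≈ 194.9534 mm.
Magnification m = dᵢ/dₒ = 194.9534/4050 ≈ 0.04814.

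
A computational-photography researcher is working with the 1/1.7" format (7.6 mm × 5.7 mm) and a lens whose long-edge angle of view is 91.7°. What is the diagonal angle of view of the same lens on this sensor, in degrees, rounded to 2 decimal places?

104.33°

From the long-edge AOV: f = 7.6 / (2·tan(45.85°)) = 7.6 / 2.06024 ≈ 3.6889 mm.
Sensor diagonal = √(7.6² + 5.7²) = √90.2500 ≈ 9.5000 mm.
Diagonal AOV = 2·arctan(9.5000 / (2 × 3.6889)) = 2·arctan(1.28765) ≈ 104.3335°.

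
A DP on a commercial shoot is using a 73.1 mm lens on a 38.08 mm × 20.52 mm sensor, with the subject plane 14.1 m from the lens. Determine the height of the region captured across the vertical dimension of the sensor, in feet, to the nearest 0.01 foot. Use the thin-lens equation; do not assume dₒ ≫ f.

dₒ: 14.1 m = 14100 mm.
Similar triangles through the lens centre give W/dₒ = h/dᵢ; with 1/f = 1/dₒ + 1/dᵢ this gives W = h·(dₒ − f)/f.
W = 20.52 mm × (14100 − 73.1) / 73.1 = 20.52 × 191.8865 ≈ 3937.510 mm = 3937.510/304.8 ft = 12.9183 ft.

12.92 ft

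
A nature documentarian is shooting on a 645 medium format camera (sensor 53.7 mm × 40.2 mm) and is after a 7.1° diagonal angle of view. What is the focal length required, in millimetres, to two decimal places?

Sensor diagonal = √(53.7² + 40.2²) = √4499.7300 ≈ 67.0800 mm.
From α = 2·arctan(d/2f) we get f = d / (2·tan(α/2)).
With d = 67.0800 mm and α/2 = 3.55°, tan(α/2) ≈ 0.06204, so f ≈ 67.0800 / 0.12408 ≈ 540.6314 mm.

540.63 mm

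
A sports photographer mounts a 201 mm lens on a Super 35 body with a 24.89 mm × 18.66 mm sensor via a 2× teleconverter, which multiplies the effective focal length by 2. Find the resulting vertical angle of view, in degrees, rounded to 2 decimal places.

Effective focal length f = 201 × 2 = 402 mm.
α = 2·arctan(18.66 / (2 × 402)) = 2·arctan(0.02321) ≈ 2.6591°.

2.66°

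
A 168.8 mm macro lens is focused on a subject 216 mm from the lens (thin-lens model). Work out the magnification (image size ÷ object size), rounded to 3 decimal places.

Thin lens: 1/f = 1/dₒ + 1/dᵢ → 1/dᵢ = 1/168.8 − 1/216 = 0.0012945 mm⁻¹, so dᵢ ≈ 772.4746 mm.
Magnification m = dᵢ/dₒ = 772.4746/216 ≈ 3.57627.

3.576×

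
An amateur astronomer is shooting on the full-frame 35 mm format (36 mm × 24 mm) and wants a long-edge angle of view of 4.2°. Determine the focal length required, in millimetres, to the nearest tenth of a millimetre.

From α = 2·arctan(w/2f) we get f = w / (2·tan(α/2)).
With w = 36 mm and α/2 = 2.1°, tan(α/2) ≈ 0.03667, so f ≈ 36 / 0.07334 ≈ 490.8868 mm.

490.9 mm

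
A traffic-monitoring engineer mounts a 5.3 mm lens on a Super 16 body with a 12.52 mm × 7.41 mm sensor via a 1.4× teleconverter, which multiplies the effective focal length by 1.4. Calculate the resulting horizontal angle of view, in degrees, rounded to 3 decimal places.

Effective focal length f = 5.3 × 1.4 = 7.42 mm.
α = 2·arctan(12.52 / (2 × 7.42)) = 2·arctan(0.84367) ≈ 80.3064°.

80.306°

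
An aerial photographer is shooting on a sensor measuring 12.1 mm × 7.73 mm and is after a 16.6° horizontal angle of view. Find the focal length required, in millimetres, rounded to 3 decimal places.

41.471 mm

From α = 2·arctan(w/2f) we get f = w / (2·tan(α/2)).
With w = 12.1 mm and α/2 = 8.3°, tan(α/2) ≈ 0.14588, so f ≈ 12.1 / 0.29177 ≈ 41.4712 mm.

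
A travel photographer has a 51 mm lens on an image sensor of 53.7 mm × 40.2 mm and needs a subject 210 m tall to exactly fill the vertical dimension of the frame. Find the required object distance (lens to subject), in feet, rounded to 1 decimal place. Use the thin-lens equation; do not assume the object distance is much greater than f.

874.2 ft

W: 210 m = 210000 mm.
Magnification m = h/W = dᵢ/dₒ; combined with 1/f = 1/dₒ + 1/dᵢ this gives dₒ = f·(1 + W/h).
dₒ = 51 mm × (1 + 210000/40.2) = 51 × 5224.8806 ≈ 266468.910 mm = 266468.910/304.8 ft = 874.242 ft.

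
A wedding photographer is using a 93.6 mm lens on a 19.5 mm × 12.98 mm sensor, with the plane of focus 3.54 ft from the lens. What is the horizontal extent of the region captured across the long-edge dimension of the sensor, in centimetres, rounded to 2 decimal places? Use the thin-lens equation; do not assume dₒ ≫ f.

dₒ: 3.54 ft × 304.8 mm/ft = 1078.99 mm.
Similar triangles through the lens centre give W/dₒ = w/dᵢ; with 1/f = 1/dₒ + 1/dᵢ this gives W = w·(dₒ − f)/f.
W = 19.5 mm × (1078.99 − 93.6) / 93.6 = 19.5 × 10.5277 ≈ 205.290 mm = 20.529 cm.

20.53 cm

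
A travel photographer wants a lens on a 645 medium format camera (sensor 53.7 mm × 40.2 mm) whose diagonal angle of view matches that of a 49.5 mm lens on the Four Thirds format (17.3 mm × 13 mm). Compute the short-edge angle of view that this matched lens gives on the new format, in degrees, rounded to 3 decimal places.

14.926°

Sensor diagonal = √(17.3² + 13²) = √468.2900 ≈ 21.6400 mm.
Sensor diagonal = √(53.7² + 40.2²) = √4499.7300 ≈ 67.0800 mm.
Equal diagonal AOV ⇒ f₂ = f₁ · 67.0800/21.6400 = 49.5 × 3.09982 ≈ 153.4408 mm.
Short-edge AOV on the new format = 2·arctan(40.2 / (2 × 153.4408)) = 2·arctan(0.13100) ≈ 14.9259°.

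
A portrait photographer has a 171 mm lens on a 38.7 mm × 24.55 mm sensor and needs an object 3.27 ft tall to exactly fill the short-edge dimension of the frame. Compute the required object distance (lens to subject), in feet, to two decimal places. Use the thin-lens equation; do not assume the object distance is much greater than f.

W: 3.27 ft × 304.8 mm/ft = 996.70 mm.
Magnification m = h/W = dᵢ/dₒ; combined with 1/f = 1/dₒ + 1/dᵢ this gives dₒ = f·(1 + W/h).
dₒ = 171 mm × (1 + 996.696/24.55) = 171 × 41.5986 ≈ 7113.363 mm = 7113.363/304.8 ft = 23.3378 ft.

23.34 ft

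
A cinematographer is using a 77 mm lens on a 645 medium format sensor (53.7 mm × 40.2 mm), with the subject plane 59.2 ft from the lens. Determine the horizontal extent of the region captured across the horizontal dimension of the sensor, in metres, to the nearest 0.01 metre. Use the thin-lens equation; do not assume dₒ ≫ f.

dₒ: 59.2 ft × 304.8 mm/ft = 18044.16 mm.
Similar triangles through the lens centre give W/dₒ = w/dᵢ; with 1/f = 1/dₒ + 1/dᵢ this gives W = w·(dₒ − f)/f.
W = 53.7 mm × (18044.2 − 77) / 77 = 53.7 × 233.3397 ≈ 12530.344 mm = 12.5303 m.

12.53 m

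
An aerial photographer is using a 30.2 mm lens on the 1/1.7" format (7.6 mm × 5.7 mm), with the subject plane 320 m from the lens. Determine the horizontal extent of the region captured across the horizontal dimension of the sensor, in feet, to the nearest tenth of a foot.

264.2 ft

dₒ: 320 m = 320000 mm.
Similar triangles through the lens centre give W/dₒ = w/dᵢ; with 1/f = 1/dₒ + 1/dᵢ this gives W = w·(dₒ − f)/f.
W = 7.6 mm × (320000 − 30.2) / 30.2 = 7.6 × 10595.0265 ≈ 80522.201 mm = 80522.201/304.8 ft = 264.18 ft.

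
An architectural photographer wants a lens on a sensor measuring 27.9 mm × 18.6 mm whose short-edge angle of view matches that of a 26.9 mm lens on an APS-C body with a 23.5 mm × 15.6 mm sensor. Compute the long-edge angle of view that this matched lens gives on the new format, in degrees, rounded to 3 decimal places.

47.013°

Equal short-edge AOV ⇒ f₂ = f₁ · 18.6/15.6 = 26.9 × 1.19231 ≈ 32.0731 mm.
Long-edge AOV on the new format = 2·arctan(27.9 / (2 × 32.0731)) = 2·arctan(0.43494) ≈ 47.0127°.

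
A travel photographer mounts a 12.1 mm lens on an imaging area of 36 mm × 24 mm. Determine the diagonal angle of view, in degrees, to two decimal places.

Sensor diagonal = √(36² + 24²) = √1872.0000 ≈ 43.2666 mm.
Angle of view α = 2·arctan(d/2f) with d = 43.2666 mm and f = 12.1 mm.
d/2f = 1.78788; arctan(1.78788) ≈ 60.7807°, so α ≈ 121.5614°.

121.56°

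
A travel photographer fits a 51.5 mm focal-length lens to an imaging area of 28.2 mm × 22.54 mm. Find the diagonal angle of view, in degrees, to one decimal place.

Sensor diagonal = √(28.2² + 22.54²) = √1303.2916 ≈ 36.1011 mm.
Angle of view α = 2·arctan(d/2f) with d = 36.1011 mm and f = 51.5 mm.
d/2f = 0.35050; arctan(0.35050) ≈ 19.3154°, so α ≈ 38.6308°.

38.6°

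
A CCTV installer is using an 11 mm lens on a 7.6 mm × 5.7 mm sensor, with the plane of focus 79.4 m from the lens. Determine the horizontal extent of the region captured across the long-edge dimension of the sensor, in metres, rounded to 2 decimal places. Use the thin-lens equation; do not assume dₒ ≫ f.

dₒ: 79.4 m = 79400 mm.
Similar triangles through the lens centre give W/dₒ = w/dᵢ; with 1/f = 1/dₒ + 1/dᵢ this gives W = w·(dₒ − f)/f.
W = 7.6 mm × (79400 − 11) / 11 = 7.6 × 7217.1818 ≈ 54850.582 mm = 54.8506 m.

54.85 m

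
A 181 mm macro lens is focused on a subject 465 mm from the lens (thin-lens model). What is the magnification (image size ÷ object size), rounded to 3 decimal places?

Thin lens: 1/f = 1/dₒ + 1/dᵢ → 1/dᵢ = 1/181 − 1/465 = 0.0033743 mm⁻¹, so dᵢ ≈ 296.3556 mm.
Magnification m = dᵢ/dₒ = 296.3556/465 ≈ 0.63732.

0.637×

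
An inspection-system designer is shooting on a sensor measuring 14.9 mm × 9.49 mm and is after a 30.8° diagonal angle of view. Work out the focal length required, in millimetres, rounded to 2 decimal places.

32.07 mm

Sensor diagonal = √(14.9² + 9.49²) = √312.0701 ≈ 17.6655 mm.
From α = 2·arctan(d/2f) we get f = d / (2·tan(α/2)).
With d = 17.6655 mm and α/2 = 15.4°, tan(α/2) ≈ 0.27545, so f ≈ 17.6655 / 0.55089 ≈ 32.0671 mm.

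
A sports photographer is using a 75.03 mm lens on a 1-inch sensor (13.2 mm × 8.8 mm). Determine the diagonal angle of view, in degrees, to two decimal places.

Sensor diagonal = √(13.2² + 8.8²) = √251.6800 ≈ 15.8644 mm.
Angle of view α = 2·arctan(d/2f) with d = 15.8644 mm and f = 75.03 mm.
d/2f = 0.10572; arctan(0.10572) ≈ 6.0349°, so α ≈ 12.0698°.

12.07°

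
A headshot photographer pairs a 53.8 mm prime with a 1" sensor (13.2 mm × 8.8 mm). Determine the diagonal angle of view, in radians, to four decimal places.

Sensor diagonal = √(13.2² + 8.8²) = √251.6800 ≈ 15.8644 mm.
Angle of view α = 2·arctan(d/2f) with d = 15.8644 mm and f = 53.8 mm.
d/2f = 0.14744; arctan(0.14744) ≈ 0.1464 rad, so α ≈ 0.2928 rad.

0.2928 rad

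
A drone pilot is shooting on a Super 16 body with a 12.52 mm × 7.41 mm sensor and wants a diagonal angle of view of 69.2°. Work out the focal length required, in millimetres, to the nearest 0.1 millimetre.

10.5 mm

Sensor diagonal = √(12.52² + 7.41²) = √211.6585 ≈ 14.5485 mm.
From α = 2·arctan(d/2f) we get f = d / (2·tan(α/2)).
With d = 14.5485 mm and α/2 = 34.6°, tan(α/2) ≈ 0.68985, so f ≈ 14.5485 / 1.37971 ≈ 10.5446 mm.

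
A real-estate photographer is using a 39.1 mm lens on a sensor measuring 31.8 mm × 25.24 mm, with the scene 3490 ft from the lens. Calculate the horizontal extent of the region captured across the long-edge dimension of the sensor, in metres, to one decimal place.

dₒ: 3490 ft × 304.8 mm/ft = 1063751.97 mm.
Similar triangles through the lens centre give W/dₒ = w/dᵢ; with 1/f = 1/dₒ + 1/dᵢ this gives W = w·(dₒ − f)/f.
W = 31.8 mm × (1.06375e+06 − 39.1) / 39.1 = 31.8 × 27204.9326 ≈ 865116.858 mm = 865.117 m.

865.1 m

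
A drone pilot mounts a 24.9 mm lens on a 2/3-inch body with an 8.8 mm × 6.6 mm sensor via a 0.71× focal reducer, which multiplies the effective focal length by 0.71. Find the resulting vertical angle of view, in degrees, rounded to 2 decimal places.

21.15°

Effective focal length f = 24.9 × 0.71 = 17.679 mm.
α = 2·arctan(6.6 / (2 × 17.679)) = 2·arctan(0.18666) ≈ 21.1465°.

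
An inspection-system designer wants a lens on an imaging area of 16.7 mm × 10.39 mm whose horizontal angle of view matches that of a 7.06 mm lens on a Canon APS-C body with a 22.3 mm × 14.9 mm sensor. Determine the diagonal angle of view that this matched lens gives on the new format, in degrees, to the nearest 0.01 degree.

Equal horizontal AOV ⇒ f₂ = f₁ · 16.7/22.3 = 7.06 × 0.74888 ≈ 5.2871 mm.
Sensor diagonal = √(16.7² + 10.39²) = √386.8421 ≈ 19.6683 mm.
Diagonal AOV on the new format = 2·arctan(19.6683 / (2 × 5.2871)) = 2·arctan(1.86003) ≈ 123.4728°.

123.47°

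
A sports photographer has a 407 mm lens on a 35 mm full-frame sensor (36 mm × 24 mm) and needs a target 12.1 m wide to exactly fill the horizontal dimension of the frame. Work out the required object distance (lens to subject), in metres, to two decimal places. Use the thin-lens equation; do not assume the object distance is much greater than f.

137.20 m

W: 12.1 m = 12100 mm.
Magnification m = w/W = dᵢ/dₒ; combined with 1/f = 1/dₒ + 1/dᵢ this gives dₒ = f·(1 + W/w).
dₒ = 407 mm × (1 + 12100/36) = 407 × 337.1111 ≈ 137204.222 mm = 137.204 m.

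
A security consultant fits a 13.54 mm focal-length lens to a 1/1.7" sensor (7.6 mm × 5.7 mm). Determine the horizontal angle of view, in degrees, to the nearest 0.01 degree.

Angle of view α = 2·arctan(w/2f) with w = 7.6 mm and f = 13.54 mm.
w/2f = 0.28065; arctan(0.28065) ≈ 15.6768°, so α ≈ 31.3535°.

31.35°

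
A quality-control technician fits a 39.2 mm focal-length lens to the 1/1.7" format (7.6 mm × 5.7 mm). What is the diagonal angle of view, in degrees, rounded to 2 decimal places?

13.82°

Sensor diagonal = √(7.6² + 5.7²) = √90.2500 ≈ 9.5000 mm.
Angle of view α = 2·arctan(d/2f) with d = 9.5000 mm and f = 39.2 mm.
d/2f = 0.12117; arctan(0.12117) ≈ 6.9090°, so α ≈ 13.8181°.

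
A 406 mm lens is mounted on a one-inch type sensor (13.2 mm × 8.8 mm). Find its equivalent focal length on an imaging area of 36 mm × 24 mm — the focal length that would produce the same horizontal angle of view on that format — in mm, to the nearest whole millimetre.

1107 mm

Equal angle of view means equal width/f ratio, so f₂ = f₁ · (width₂/width₁) = 406 × 36/13.2.
f₂ = 406 × 2.72727 ≈ 1107.273 mm.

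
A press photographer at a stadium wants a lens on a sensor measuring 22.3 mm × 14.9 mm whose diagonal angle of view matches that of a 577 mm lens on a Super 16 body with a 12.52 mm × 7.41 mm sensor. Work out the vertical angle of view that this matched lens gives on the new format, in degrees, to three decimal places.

0.803°

Sensor diagonal = √(12.52² + 7.41²) = √211.6585 ≈ 14.5485 mm.
Sensor diagonal = √(22.3² + 14.9²) = √719.3000 ≈ 26.8198 mm.
Equal diagonal AOV ⇒ f₂ = f₁ · 26.8198/14.5485 = 577 × 1.84347 ≈ 1063.6849 mm.
Vertical AOV on the new format = 2·arctan(14.9 / (2 × 1063.6849)) = 2·arctan(0.00700) ≈ 0.8026°.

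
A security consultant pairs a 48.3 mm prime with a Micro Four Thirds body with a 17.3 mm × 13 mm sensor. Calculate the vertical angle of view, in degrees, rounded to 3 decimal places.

Angle of view α = 2·arctan(h/2f) with h = 13 mm and f = 48.3 mm.
h/2f = 0.13458; arctan(0.13458) ≈ 7.6646°, so α ≈ 15.3291°.

15.329°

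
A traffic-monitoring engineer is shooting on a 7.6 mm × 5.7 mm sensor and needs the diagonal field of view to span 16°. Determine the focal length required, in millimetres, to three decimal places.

33.798 mm

Sensor diagonal = √(7.6² + 5.7²) = √90.2500 ≈ 9.5000 mm.
From α = 2·arctan(d/2f) we get f = d / (2·tan(α/2)).
With d = 9.5000 mm and α/2 = 8°, tan(α/2) ≈ 0.14054, so f ≈ 9.5000 / 0.28108 ≈ 33.7980 mm.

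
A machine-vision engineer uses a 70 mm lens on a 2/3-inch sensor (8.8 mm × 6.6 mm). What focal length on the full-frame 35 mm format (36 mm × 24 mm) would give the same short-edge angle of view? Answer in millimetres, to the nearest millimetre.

Equal angle of view means equal height/f ratio, so f₂ = f₁ · (height₂/height₁) = 70 × 24/6.6.
f₂ = 70 × 3.63636 ≈ 254.545 mm.

255 mm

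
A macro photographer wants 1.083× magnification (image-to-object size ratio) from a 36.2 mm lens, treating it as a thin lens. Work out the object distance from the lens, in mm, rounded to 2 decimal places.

With m = dᵢ/dₒ and 1/f = 1/dₒ + 1/dᵢ, substituting dᵢ = m·dₒ gives 1/f = (1 + 1/m)/dₒ, hence dₒ = f·(1 + 1/m).
dₒ = 36.2 × (1 + 1/1.083) = 36.2 × 1.92336 ≈ 69.626 mm.

69.63 mm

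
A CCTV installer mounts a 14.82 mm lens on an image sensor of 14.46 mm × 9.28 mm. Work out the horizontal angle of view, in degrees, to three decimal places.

52.011°

Angle of view α = 2·arctan(w/2f) with w = 14.46 mm and f = 14.82 mm.
w/2f = 0.48785; arctan(0.48785) ≈ 26.0056°, so α ≈ 52.0113°.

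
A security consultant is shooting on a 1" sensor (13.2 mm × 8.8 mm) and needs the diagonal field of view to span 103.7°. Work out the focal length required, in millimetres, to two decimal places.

6.23 mm

Sensor diagonal = √(13.2² + 8.8²) = √251.6800 ≈ 15.8644 mm.
From α = 2·arctan(d/2f) we get f = d / (2·tan(α/2)).
With d = 15.8644 mm and α/2 = 51.85°, tan(α/2) ≈ 1.27306, so f ≈ 15.8644 / 2.54612 ≈ 6.2308 mm.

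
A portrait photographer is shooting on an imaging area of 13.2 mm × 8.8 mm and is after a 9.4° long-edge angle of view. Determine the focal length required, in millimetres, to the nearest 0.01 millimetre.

80.28 mm

From α = 2·arctan(w/2f) we get f = w / (2·tan(α/2)).
With w = 13.2 mm and α/2 = 4.7°, tan(α/2) ≈ 0.08221, so f ≈ 13.2 / 0.16443 ≈ 80.2774 mm.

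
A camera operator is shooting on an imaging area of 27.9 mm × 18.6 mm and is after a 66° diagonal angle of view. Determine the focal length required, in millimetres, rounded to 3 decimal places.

25.817 mm

Sensor diagonal = √(27.9² + 18.6²) = √1124.3700 ≈ 33.5316 mm.
From α = 2·arctan(d/2f) we get f = d / (2·tan(α/2)).
With d = 33.5316 mm and α/2 = 33°, tan(α/2) ≈ 0.64941, so f ≈ 33.5316 / 1.29882 ≈ 25.8171 mm.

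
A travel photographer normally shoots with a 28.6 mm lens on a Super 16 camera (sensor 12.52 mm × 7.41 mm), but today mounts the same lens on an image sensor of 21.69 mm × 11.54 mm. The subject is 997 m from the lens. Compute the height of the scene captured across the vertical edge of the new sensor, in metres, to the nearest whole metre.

The focal length stays 28.6 mm; the relevant sensor dimension is now h = 11.54 mm. Object distance dₒ = 997 m = 997000 mm.
Thin-lens field height W = h·(dₒ − f)/f = 11.54 × (997000 − 28.6)/28.6 ≈ 402274.474 mm = 402.274 m.

402 m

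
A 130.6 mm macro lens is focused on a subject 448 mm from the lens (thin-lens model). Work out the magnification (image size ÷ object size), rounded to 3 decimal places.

0.411×

Thin lens: 1/f = 1/dₒ + 1/dᵢ → 1/dᵢ = 1/130.6 − 1/448 = 0.0054248 mm⁻¹, so dᵢ ≈ 184.3377 mm.
Magnification m = dᵢ/dₒ = 184.3377/448 ≈ 0.41147.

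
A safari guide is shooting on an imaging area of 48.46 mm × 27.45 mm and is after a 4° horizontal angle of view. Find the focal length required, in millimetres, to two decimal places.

From α = 2·arctan(w/2f) we get f = w / (2·tan(α/2)).
With w = 48.46 mm and α/2 = 2°, tan(α/2) ≈ 0.03492, so f ≈ 48.46 / 0.06984 ≈ 693.8564 mm.

693.86 mm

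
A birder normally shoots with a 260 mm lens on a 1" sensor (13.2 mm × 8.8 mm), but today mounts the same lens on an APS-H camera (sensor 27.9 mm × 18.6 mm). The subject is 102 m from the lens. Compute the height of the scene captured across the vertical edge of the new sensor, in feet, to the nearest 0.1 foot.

23.9 ft

The focal length stays 260 mm; the relevant sensor dimension is now h = 18.6 mm. Object distance dₒ = 102 m = 102000 mm.
Thin-lens field height W = h·(dₒ − f)/f = 18.6 × (102000 − 260)/260 ≈ 7278.323 mm = 7278.323/304.8 ft = 23.879 ft.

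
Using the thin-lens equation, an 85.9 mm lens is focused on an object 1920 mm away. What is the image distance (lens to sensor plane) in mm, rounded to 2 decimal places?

89.92 mm

1/dᵢ = 1/f − 1/dₒ = 1/85.9 − 1/1920 = 0.0111206 mm⁻¹.
dᵢ = 1/0.0111206 ≈ 89.9231 mm.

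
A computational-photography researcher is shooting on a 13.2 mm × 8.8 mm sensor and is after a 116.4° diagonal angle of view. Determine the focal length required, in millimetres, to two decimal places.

Sensor diagonal = √(13.2² + 8.8²) = √251.6800 ≈ 15.8644 mm.
From α = 2·arctan(d/2f) we get f = d / (2·tan(α/2)).
With d = 15.8644 mm and α/2 = 58.2°, tan(α/2) ≈ 1.61283, so f ≈ 15.8644 / 3.22567 ≈ 4.9182 mm.

4.92 mm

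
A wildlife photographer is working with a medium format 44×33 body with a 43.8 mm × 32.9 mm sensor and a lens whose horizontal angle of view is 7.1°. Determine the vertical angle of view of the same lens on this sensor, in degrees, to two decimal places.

From the horizontal AOV: f = 43.8 / (2·tan(3.55°)) = 43.8 / 0.12408 ≈ 353.0061 mm.
Vertical AOV = 2·arctan(32.9 / (2 × 353.0061)) = 2·arctan(0.04660) ≈ 5.3361°.

5.34°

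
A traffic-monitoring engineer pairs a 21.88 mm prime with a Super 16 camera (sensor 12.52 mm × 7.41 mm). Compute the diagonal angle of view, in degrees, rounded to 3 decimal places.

Sensor diagonal = √(12.52² + 7.41²) = √211.6585 ≈ 14.5485 mm.
Angle of view α = 2·arctan(d/2f) with d = 14.5485 mm and f = 21.88 mm.
d/2f = 0.33246; arctan(0.33246) ≈ 18.3899°, so α ≈ 36.7799°.

36.780°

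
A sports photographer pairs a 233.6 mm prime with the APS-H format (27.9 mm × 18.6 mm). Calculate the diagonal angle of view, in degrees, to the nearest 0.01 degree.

Sensor diagonal = √(27.9² + 18.6²) = √1124.3700 ≈ 33.5316 mm.
Angle of view α = 2·arctan(d/2f) with d = 33.5316 mm and f = 233.6 mm.
d/2f = 0.07177; arctan(0.07177) ≈ 4.1052°, so α ≈ 8.2103°.

8.21°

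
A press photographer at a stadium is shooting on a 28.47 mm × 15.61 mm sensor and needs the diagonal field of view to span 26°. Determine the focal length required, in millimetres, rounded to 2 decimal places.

70.32 mm

Sensor diagonal = √(28.47² + 15.61²) = √1054.2130 ≈ 32.4686 mm.
From α = 2·arctan(d/2f) we get f = d / (2·tan(α/2)).
With d = 32.4686 mm and α/2 = 13°, tan(α/2) ≈ 0.23087, so f ≈ 32.4686 / 0.46174 ≈ 70.3186 mm.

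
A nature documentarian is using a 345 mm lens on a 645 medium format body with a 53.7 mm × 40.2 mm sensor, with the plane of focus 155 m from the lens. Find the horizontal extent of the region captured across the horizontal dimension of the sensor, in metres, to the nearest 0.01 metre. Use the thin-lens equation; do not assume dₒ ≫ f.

24.07 m

dₒ: 155 m = 155000 mm.
Similar triangles through the lens centre give W/dₒ = w/dᵢ; with 1/f = 1/dₒ + 1/dᵢ this gives W = w·(dₒ − f)/f.
W = 53.7 mm × (155000 − 345) / 345 = 53.7 × 448.2754 ≈ 24072.387 mm = 24.0724 m.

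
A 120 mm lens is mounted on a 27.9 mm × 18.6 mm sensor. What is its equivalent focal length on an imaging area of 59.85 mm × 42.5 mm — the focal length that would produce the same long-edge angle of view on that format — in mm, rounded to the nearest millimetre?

257 mm

Equal angle of view means equal width/f ratio, so f₂ = f₁ · (width₂/width₁) = 120 × 59.85/27.9.
f₂ = 120 × 2.14516 ≈ 257.419 mm.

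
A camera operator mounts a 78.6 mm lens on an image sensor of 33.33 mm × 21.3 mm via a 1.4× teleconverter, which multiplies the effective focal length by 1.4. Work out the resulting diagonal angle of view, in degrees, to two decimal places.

20.38°

Effective focal length f = 78.6 × 1.4 = 110.04 mm.
Sensor diagonal = √(33.33² + 21.3²) = √1564.5789 ≈ 39.5548 mm.
α = 2·arctan(39.555 / (2 × 110.04)) = 2·arctan(0.17973) ≈ 20.3779°.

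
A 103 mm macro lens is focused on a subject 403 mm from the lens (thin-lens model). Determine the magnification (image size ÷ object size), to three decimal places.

Thin lens: 1/f = 1/dₒ + 1/dᵢ → 1/dᵢ = 1/103 − 1/403 = 0.0072273 mm⁻¹, so dᵢ ≈ 138.3633 mm.
Magnification m = dᵢ/dₒ = 138.3633/403 ≈ 0.34333.

0.343×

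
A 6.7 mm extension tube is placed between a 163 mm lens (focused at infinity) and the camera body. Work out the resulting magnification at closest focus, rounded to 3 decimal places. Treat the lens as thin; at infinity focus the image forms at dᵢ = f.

0.041×

The tube moves the image plane from f to f + e, so dᵢ = 163 + 6.7 = 169.7 mm. Focus is achieved when 1/f = 1/dₒ + 1/dᵢ, giving dₒ = 1/(1/f − 1/(f+e)).
Magnification m = dᵢ/dₒ = (f+e)·(1/f − 1/(f+e)) = e/f = 6.7/163 ≈ 0.0411.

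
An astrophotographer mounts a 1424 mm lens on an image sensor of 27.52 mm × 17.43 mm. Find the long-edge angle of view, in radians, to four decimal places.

Angle of view α = 2·arctan(w/2f) with w = 27.52 mm and f = 1424 mm.
w/2f = 0.00966; arctan(0.00966) ≈ 0.0097 rad, so α ≈ 0.0193 rad.

0.0193 rad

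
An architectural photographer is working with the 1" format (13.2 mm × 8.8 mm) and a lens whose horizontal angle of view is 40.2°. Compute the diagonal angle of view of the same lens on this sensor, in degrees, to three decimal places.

From the horizontal AOV: f = 13.2 / (2·tan(20.1°)) = 13.2 / 0.73190 ≈ 18.0353 mm.
Sensor diagonal = √(13.2² + 8.8²) = √251.6800 ≈ 15.8644 mm.
Diagonal AOV = 2·arctan(15.8644 / (2 × 18.0353)) = 2·arctan(0.43981) ≈ 47.4812°.

47.481°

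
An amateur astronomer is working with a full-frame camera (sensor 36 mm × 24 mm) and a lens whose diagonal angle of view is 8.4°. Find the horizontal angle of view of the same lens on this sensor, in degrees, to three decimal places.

Sensor diagonal = √(36² + 24²) = √1872.0000 ≈ 43.2666 mm.
From the diagonal AOV: f = 43.2666 / (2·tan(4.2°)) = 43.2666 / 0.14687 ≈ 294.5896 mm.
Horizontal AOV = 2·arctan(36 / (2 × 294.5896)) = 2·arctan(0.06110) ≈ 6.9931°.

6.993°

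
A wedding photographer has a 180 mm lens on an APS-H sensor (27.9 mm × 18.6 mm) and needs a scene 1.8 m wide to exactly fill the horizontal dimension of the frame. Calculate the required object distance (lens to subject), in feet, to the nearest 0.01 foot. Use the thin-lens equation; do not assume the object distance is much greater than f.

W: 1.8 m = 1800 mm.
Magnification m = w/W = dᵢ/dₒ; combined with 1/f = 1/dₒ + 1/dᵢ this gives dₒ = f·(1 + W/w).
dₒ = 180 mm × (1 + 1800/27.9) = 180 × 65.5161 ≈ 11792.903 mm = 11792.903/304.8 ft = 38.6906 ft.

38.69 ft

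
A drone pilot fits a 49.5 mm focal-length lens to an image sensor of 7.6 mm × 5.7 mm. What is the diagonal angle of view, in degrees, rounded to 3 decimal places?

10.963°

Sensor diagonal = √(7.6² + 5.7²) = √90.2500 ≈ 9.5000 mm.
Angle of view α = 2·arctan(d/2f) with d = 9.5000 mm and f = 49.5 mm.
d/2f = 0.09596; arctan(0.09596) ≈ 5.4813°, so α ≈ 10.9626°.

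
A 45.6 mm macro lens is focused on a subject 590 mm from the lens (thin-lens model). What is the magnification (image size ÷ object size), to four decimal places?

0.0838×

Thin lens: 1/f = 1/dₒ + 1/dᵢ → 1/dᵢ = 1/45.6 − 1/590 = 0.0202349 mm⁻¹, so dᵢ ≈ 49.4195 mm.
Magnification m = dᵢ/dₒ = 49.4195/590 ≈ 0.08376.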